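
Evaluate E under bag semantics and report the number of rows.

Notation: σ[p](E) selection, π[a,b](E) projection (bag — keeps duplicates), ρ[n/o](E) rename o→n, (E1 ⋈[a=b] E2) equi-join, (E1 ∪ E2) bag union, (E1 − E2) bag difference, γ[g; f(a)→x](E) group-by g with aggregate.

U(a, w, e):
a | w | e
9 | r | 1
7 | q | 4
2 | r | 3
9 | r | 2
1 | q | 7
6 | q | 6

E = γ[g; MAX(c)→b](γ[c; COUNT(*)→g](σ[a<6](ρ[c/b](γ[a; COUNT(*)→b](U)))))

Stepwise |·|:
  U → 6
  γ[a; COUNT(*)→b](U) → 5
  ρ[c/b](γ[a; COUNT(*)→b](U)) → 5
  σ[a<6](ρ[c/b](γ[a; COUNT(*)→b](U))) → 2
  γ[c; COUNT(*)→g](σ[a<6](ρ[c/b](γ[a; COUNT(*)→b](U)))) → 1
  γ[g; MAX(c)→b](γ[c; COUNT(*)→g](σ[a<6](ρ[c/b](γ[a; COUNT(*)→b](U))))) → 1

|E| = 1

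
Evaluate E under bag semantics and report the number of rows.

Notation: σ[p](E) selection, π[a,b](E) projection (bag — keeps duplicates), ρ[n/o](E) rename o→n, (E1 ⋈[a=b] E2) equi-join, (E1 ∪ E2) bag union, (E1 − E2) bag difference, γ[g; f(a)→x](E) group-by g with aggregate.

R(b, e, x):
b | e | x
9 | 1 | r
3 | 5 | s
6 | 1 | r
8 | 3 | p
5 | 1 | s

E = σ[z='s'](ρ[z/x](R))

Stepwise |·|:
  R → 5
  ρ[z/x](R) → 5
  σ[z='s'](ρ[z/x](R)) → 2

|E| = 2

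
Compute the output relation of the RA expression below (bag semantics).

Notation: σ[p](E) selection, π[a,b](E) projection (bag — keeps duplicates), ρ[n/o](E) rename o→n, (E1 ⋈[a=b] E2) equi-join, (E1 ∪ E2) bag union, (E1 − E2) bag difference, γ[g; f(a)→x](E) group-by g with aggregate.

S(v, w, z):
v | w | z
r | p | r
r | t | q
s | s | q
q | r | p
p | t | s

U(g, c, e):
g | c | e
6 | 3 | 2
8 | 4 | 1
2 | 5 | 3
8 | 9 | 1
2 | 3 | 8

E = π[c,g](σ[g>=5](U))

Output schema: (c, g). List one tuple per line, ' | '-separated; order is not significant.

Row counts bottom-up:
  U → 5
  σ[g>=5](U) → 3
  π[c,g](σ[g>=5](U)) → 3

== RESULT ==
c | g
3 | 6
4 | 8
9 | 8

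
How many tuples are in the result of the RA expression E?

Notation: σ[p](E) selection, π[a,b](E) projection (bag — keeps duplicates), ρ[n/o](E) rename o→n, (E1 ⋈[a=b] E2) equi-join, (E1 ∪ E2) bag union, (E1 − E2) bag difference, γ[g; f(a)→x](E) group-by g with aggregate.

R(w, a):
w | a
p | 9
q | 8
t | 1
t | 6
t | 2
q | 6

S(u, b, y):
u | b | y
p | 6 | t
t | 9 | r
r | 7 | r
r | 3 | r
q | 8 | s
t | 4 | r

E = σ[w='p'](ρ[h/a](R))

Stepwise |·|:
  R → 6
  ρ[h/a](R) → 6
  σ[w='p'](ρ[h/a](R)) → 1

|E| = 1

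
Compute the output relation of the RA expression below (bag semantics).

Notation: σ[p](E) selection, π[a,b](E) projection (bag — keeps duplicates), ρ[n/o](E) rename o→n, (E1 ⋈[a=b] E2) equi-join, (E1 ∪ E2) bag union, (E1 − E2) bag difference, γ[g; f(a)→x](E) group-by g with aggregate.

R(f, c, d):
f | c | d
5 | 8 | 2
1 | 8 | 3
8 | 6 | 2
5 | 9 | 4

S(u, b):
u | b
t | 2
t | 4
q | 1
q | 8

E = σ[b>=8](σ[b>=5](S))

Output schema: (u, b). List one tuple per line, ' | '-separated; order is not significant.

Subexpression sizes:
  S → 4
  σ[b>=5](S) → 1
  σ[b>=8](σ[b>=5](S)) → 1

== RESULT ==
u | b
q | 8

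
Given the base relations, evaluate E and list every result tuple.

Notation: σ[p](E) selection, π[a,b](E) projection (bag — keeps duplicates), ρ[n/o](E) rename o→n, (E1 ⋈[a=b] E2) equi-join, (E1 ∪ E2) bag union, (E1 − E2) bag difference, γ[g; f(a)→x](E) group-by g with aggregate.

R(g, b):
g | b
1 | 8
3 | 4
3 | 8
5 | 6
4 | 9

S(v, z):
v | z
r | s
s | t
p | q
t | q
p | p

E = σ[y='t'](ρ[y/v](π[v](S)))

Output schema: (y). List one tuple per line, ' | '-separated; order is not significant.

Stepwise |·|:
  S → 5
  π[v](S) → 5
  ρ[y/v](π[v](S)) → 5
  σ[y='t'](ρ[y/v](π[v](S))) → 1

== RESULT ==
y
t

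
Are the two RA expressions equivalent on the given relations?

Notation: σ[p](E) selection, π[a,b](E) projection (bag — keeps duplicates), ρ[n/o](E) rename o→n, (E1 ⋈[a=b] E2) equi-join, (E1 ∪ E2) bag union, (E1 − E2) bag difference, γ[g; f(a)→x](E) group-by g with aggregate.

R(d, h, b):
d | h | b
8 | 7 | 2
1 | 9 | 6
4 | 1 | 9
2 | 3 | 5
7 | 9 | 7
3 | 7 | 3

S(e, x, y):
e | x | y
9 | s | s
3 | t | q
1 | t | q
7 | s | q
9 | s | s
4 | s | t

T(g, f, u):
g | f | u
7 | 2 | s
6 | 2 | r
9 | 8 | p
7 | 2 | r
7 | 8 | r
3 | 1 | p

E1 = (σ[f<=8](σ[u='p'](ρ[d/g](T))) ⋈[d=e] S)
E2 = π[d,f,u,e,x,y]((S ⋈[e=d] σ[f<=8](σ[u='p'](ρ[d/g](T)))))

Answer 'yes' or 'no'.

E1 stepwise |·|:
  T → 6
  ρ[d/g](T) → 6
  σ[u='p'](ρ[d/g](T)) → 2
  σ[f<=8](σ[u='p'](ρ[d/g](T))) → 2
  S → 6
  (σ[f<=8](σ[u='p'](ρ[d/g](T))) ⋈[d=e] S) → 3
E2 stepwise |·|:
  S → 6
  T → 6
  ρ[d/g](T) → 6
  σ[u='p'](ρ[d/g](T)) → 2
  σ[f<=8](σ[u='p'](ρ[d/g](T))) → 2
  (S ⋈[e=d] σ[f<=8](σ[u='p'](ρ[d/g](T)))) → 3
  π[d,f,u,e,x,y]((S ⋈[e=d] σ[f<=8](σ[u='p'](ρ[d/g](T))))) → 3

E1 and E2 produce the same multiset:
d | f | u | e | x | y
3 | 1 | p | 3 | t | q
9 | 8 | p | 9 | s | s
9 | 8 | p | 9 | s | s

yes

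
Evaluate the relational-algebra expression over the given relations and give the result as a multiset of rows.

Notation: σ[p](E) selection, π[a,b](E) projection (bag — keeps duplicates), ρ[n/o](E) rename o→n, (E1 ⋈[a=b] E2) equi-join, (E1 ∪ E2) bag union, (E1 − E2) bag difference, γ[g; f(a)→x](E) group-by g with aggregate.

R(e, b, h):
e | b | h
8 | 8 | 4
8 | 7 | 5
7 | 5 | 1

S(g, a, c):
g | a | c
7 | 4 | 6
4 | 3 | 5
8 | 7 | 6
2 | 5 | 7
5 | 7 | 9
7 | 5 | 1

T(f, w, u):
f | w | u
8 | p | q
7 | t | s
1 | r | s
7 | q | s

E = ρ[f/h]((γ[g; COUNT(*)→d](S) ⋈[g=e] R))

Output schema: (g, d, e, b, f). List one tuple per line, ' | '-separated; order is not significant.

Row counts bottom-up:
  S → 6
  γ[g; COUNT(*)→d](S) → 5
  R → 3
  (γ[g; COUNT(*)→d](S) ⋈[g=e] R) → 3
  ρ[f/h]((γ[g; COUNT(*)→d](S) ⋈[g=e] R)) → 3

== RESULT ==
g | d | e | b | f
7 | 2 | 7 | 5 | 1
8 | 1 | 8 | 7 | 5
8 | 1 | 8 | 8 | 4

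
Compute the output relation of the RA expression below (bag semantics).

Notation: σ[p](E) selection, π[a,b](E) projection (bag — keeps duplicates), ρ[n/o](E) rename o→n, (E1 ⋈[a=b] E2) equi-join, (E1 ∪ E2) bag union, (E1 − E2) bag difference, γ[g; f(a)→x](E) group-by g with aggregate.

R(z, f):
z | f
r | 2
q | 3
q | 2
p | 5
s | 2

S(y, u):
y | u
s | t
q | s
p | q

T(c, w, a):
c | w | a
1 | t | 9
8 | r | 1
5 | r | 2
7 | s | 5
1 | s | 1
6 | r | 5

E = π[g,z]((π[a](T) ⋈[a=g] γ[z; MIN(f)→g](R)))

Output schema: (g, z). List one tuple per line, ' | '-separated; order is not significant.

Per-node cardinality:
  T → 6
  π[a](T) → 6
  R → 5
  γ[z; MIN(f)→g](R) → 4
  (π[a](T) ⋈[a=g] γ[z; MIN(f)→g](R)) → 5
  π[g,z]((π[a](T) ⋈[a=g] γ[z; MIN(f)→g](R))) → 5

== RESULT ==
g | z
2 | q
2 | r
2 | s
5 | p
5 | p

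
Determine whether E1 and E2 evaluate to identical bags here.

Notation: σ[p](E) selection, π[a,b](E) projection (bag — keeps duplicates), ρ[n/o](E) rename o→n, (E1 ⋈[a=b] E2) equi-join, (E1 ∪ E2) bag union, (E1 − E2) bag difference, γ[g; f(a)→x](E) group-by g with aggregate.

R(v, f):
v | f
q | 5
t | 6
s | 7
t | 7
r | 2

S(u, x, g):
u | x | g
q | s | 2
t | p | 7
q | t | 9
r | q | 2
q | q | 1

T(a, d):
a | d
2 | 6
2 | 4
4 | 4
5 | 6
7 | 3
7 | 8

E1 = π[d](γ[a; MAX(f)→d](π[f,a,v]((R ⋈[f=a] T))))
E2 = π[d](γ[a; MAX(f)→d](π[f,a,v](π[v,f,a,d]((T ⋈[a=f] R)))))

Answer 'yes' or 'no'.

E1 stepwise |·|:
  R → 5
  T → 6
  (R ⋈[f=a] T) → 7
  π[f,a,v]((R ⋈[f=a] T)) → 7
  γ[a; MAX(f)→d](π[f,a,v]((R ⋈[f=a] T))) → 3
  π[d](γ[a; MAX(f)→d](π[f,a,v]((R ⋈[f=a] T)))) → 3
E2 stepwise |·|:
  T → 6
  R → 5
  (T ⋈[a=f] R) → 7
  π[v,f,a,d]((T ⋈[a=f] R)) → 7
  π[f,a,v](π[v,f,a,d]((T ⋈[a=f] R))) → 7
  γ[a; MAX(f)→d](π[f,a,v](π[v,f,a,d]((T ⋈[a=f] R)))) → 3
  π[d](γ[a; MAX(f)→d](π[f,a,v](π[v,f,a,d]((T ⋈[a=f] R))))) → 3

E1 and E2 produce the same multiset:
d
2
5
7

yes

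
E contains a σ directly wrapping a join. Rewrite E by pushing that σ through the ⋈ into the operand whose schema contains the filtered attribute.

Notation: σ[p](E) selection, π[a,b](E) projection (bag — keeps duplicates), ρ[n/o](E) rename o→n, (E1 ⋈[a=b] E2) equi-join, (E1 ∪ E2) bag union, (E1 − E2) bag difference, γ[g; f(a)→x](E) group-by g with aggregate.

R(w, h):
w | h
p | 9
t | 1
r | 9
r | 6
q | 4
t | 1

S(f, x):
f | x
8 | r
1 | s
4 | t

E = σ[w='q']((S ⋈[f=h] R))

σ filters on w, owned by the right side.
E' = (S ⋈[f=h] σ[w='q'](R))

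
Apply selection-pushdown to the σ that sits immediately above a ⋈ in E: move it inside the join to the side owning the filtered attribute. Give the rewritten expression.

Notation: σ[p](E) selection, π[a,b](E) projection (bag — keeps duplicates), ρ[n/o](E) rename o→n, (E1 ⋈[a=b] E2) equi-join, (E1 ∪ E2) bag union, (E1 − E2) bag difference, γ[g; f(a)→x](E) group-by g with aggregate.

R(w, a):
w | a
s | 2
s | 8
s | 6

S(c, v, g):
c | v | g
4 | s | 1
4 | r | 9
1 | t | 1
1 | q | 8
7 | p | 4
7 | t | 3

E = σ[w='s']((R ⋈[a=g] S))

σ filters on w, owned by the left side.
E' = (σ[w='s'](R) ⋈[a=g] S)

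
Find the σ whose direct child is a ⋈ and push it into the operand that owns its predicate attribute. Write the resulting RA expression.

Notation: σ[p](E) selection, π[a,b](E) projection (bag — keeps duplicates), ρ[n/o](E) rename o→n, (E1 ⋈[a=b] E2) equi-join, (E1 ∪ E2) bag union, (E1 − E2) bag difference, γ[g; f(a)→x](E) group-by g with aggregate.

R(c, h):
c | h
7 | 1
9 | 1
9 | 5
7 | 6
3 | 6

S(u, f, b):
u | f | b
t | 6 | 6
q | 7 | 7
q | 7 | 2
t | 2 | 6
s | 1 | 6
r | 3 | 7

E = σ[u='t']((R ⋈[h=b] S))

σ filters on u, owned by the right side.
E' = (R ⋈[h=b] σ[u='t'](S))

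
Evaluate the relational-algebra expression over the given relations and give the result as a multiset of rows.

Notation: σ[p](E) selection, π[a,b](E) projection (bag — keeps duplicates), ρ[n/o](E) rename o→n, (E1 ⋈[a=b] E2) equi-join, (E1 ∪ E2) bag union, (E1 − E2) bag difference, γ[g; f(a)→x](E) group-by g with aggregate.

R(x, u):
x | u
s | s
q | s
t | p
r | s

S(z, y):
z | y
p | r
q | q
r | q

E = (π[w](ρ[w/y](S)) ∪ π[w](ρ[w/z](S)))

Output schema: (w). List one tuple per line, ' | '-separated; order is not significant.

Stepwise |·|:
  S → 3
  ρ[w/y](S) → 3
  π[w](ρ[w/y](S)) → 3
  S → 3
  ρ[w/z](S) → 3
  π[w](ρ[w/z](S)) → 3
  (π[w](ρ[w/y](S)) ∪ π[w](ρ[w/z](S))) → 6

== RESULT ==
w
p
q
q
q
r
r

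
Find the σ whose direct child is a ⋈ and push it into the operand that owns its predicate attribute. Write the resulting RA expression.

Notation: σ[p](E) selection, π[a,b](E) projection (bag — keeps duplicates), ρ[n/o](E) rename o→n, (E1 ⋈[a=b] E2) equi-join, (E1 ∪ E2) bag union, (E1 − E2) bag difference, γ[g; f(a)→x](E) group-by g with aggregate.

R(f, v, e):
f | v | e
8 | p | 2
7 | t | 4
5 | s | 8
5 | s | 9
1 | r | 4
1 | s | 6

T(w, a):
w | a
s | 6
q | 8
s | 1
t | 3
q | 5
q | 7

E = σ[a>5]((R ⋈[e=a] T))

σ filters on a, owned by the right side.
E' = (R ⋈[e=a] σ[a>5](T))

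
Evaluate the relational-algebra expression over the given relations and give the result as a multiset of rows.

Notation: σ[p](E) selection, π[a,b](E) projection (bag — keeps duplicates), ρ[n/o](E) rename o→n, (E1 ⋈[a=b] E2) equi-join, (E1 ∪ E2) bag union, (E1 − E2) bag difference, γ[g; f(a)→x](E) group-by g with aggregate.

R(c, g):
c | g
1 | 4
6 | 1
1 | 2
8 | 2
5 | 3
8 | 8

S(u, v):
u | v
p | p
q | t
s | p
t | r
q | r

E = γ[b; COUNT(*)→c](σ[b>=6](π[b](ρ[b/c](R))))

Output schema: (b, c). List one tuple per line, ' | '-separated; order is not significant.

Stepwise |·|:
  R → 6
  ρ[b/c](R) → 6
  π[b](ρ[b/c](R)) → 6
  σ[b>=6](π[b](ρ[b/c](R))) → 3
  γ[b; COUNT(*)→c](σ[b>=6](π[b](ρ[b/c](R)))) → 2

== RESULT ==
b | c
6 | 1
8 | 2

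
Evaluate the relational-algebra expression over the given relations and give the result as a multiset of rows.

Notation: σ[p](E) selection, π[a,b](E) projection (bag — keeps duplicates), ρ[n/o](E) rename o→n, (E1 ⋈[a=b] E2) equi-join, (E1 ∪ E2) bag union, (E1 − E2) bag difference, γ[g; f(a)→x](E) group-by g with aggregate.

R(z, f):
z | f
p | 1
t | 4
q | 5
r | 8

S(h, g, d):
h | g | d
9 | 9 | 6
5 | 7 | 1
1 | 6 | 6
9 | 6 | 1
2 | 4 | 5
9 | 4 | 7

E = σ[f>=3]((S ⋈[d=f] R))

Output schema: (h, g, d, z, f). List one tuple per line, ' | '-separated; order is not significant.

Per-node cardinality:
  S → 6
  R → 4
  (S ⋈[d=f] R) → 3
  σ[f>=3]((S ⋈[d=f] R)) → 1

== RESULT ==
h | g | d | z | f
2 | 4 | 5 | q | 5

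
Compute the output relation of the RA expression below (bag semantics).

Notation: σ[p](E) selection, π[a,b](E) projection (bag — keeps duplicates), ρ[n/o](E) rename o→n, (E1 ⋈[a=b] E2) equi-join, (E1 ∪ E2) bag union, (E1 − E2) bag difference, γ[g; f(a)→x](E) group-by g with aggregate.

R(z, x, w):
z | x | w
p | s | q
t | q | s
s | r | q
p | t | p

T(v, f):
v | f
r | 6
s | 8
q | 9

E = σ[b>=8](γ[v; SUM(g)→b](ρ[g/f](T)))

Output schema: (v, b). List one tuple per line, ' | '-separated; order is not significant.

Subexpression sizes:
  T → 3
  ρ[g/f](T) → 3
  γ[v; SUM(g)→b](ρ[g/f](T)) → 3
  σ[b>=8](γ[v; SUM(g)→b](ρ[g/f](T))) → 2

== RESULT ==
v | b
q | 9
s | 8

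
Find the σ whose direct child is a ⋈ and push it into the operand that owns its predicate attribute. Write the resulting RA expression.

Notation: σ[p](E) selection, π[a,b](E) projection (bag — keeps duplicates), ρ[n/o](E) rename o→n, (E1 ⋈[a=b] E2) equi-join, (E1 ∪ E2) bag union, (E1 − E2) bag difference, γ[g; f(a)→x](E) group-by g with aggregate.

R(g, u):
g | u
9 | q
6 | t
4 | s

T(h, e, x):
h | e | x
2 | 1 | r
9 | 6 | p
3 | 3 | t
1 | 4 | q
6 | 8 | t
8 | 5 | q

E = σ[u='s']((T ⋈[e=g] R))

σ filters on u, owned by the right side.
E' = (T ⋈[e=g] σ[u='s'](R))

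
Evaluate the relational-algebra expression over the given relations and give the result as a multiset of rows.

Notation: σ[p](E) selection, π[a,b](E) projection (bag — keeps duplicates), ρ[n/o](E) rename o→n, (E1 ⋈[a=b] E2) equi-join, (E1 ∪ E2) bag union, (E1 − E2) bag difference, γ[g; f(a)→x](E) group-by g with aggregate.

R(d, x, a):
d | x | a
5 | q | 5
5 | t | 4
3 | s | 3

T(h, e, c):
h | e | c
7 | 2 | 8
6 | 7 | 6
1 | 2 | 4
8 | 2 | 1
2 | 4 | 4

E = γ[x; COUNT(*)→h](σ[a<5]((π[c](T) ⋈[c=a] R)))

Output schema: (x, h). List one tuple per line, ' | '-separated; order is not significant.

Per-node cardinality:
  T → 5
  π[c](T) → 5
  R → 3
  (π[c](T) ⋈[c=a] R) → 2
  σ[a<5]((π[c](T) ⋈[c=a] R)) → 2
  γ[x; COUNT(*)→h](σ[a<5]((π[c](T) ⋈[c=a] R))) → 1

== RESULT ==
x | h
t | 2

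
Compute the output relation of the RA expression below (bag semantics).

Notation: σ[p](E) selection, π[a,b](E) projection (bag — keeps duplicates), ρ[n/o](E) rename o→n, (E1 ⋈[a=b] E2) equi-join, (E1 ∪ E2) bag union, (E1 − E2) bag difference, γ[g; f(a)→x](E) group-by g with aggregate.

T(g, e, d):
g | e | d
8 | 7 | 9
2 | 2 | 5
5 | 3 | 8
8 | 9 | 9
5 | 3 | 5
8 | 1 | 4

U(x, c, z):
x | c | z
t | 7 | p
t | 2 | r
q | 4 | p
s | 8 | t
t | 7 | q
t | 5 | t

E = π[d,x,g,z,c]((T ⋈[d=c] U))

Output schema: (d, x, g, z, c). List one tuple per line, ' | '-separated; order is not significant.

Per-node cardinality:
  T → 6
  U → 6
  (T ⋈[d=c] U) → 4
  π[d,x,g,z,c]((T ⋈[d=c] U)) → 4

== RESULT ==
d | x | g | z | c
4 | q | 8 | p | 4
5 | t | 2 | t | 5
5 | t | 5 | t | 5
8 | s | 5 | t | 8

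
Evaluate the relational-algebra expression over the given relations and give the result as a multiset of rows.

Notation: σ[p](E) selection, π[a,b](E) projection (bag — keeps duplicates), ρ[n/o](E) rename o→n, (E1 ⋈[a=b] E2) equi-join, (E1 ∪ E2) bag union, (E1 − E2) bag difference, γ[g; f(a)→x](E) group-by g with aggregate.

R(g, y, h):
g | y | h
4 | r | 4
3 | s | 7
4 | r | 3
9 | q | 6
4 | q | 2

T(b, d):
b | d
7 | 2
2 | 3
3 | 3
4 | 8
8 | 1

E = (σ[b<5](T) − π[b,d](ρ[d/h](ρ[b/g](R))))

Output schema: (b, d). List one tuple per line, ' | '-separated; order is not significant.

Row counts bottom-up:
  T → 5
  σ[b<5](T) → 3
  R → 5
  ρ[b/g](R) → 5
  ρ[d/h](ρ[b/g](R)) → 5
  π[b,d](ρ[d/h](ρ[b/g](R))) → 5
  (σ[b<5](T) − π[b,d](ρ[d/h](ρ[b/g](R)))) → 3

== RESULT ==
b | d
2 | 3
3 | 3
4 | 8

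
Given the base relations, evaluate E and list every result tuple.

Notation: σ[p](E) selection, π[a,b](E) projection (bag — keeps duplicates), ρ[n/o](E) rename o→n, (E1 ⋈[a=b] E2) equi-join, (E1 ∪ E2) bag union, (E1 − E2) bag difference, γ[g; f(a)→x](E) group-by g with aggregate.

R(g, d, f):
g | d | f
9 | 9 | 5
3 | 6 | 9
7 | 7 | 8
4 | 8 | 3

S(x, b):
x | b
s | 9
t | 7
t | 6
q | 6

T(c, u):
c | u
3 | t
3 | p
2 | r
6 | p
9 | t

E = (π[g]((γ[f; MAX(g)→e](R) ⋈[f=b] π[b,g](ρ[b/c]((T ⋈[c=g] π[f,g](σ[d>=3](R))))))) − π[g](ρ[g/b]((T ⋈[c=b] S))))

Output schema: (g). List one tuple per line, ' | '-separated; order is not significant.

Per-node cardinality:
  R → 4
  γ[f; MAX(g)→e](R) → 4
  T → 5
  R → 4
  σ[d>=3](R) → 4
  π[f,g](σ[d>=3](R)) → 4
  (T ⋈[c=g] π[f,g](σ[d>=3](R))) → 3
  ρ[b/c]((T ⋈[c=g] π[f,g](σ[d>=3](R)))) → 3
  π[b,g](ρ[b/c]((T ⋈[c=g] π[f,g](σ[d>=3](R))))) → 3
  (γ[f; MAX(g)→e](R) ⋈[f=b] π[b,g](ρ[b/c]((T ⋈[c=g] π[f,g](σ[d>=3](R)))))) → 3
  π[g]((γ[f; MAX(g)→e](R) ⋈[f=b] π[b,g](ρ[b/c]((T ⋈[c=g] π[f,g](σ[d>=3](R))))))) → 3
  T → 5
  S → 4
  (T ⋈[c=b] S) → 3
  ρ[g/b]((T ⋈[c=b] S)) → 3
  π[g](ρ[g/b]((T ⋈[c=b] S))) → 3
  (π[g]((γ[f; MAX(g)→e](R) ⋈[f=b] π[b,g](ρ[b/c]((T ⋈[c=g] π[f,g](σ[d>=3](R))))))) − π[g](ρ[g/b]((T ⋈[c=b] S)))) → 2

== RESULT ==
g
3
3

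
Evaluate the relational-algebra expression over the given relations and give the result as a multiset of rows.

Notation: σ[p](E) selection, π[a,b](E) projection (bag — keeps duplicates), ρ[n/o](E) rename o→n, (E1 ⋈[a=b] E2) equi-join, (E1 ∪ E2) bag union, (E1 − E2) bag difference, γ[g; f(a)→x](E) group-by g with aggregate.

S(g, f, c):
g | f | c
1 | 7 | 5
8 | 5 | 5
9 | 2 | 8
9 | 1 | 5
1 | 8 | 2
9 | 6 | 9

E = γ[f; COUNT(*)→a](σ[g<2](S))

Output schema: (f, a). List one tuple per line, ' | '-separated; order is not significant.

Subexpression sizes:
  S → 6
  σ[g<2](S) → 2
  γ[f; COUNT(*)→a](σ[g<2](S)) → 2

== RESULT ==
f | a
7 | 1
8 | 1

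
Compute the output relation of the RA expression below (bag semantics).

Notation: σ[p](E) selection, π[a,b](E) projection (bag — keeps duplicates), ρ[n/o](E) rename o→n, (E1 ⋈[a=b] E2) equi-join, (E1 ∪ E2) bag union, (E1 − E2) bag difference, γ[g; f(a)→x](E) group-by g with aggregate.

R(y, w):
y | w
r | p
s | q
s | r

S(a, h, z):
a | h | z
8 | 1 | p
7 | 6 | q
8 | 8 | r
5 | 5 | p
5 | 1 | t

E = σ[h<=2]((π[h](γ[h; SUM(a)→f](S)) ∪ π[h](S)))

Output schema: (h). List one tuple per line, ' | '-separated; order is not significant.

Subexpression sizes:
  S → 5
  γ[h; SUM(a)→f](S) → 4
  π[h](γ[h; SUM(a)→f](S)) → 4
  S → 5
  π[h](S) → 5
  (π[h](γ[h; SUM(a)→f](S)) ∪ π[h](S)) → 9
  σ[h<=2]((π[h](γ[h; SUM(a)→f](S)) ∪ π[h](S))) → 3

== RESULT ==
h
1
1
1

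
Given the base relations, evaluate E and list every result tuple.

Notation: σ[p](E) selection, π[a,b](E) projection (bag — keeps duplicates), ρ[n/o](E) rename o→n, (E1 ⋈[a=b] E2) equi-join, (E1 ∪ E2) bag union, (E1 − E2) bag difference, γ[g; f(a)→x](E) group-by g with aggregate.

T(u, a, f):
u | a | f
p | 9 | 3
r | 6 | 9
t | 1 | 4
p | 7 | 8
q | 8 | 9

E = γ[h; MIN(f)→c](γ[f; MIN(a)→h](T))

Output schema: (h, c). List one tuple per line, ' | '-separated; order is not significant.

Stepwise |·|:
  T → 5
  γ[f; MIN(a)→h](T) → 4
  γ[h; MIN(f)→c](γ[f; MIN(a)→h](T)) → 4

== RESULT ==
h | c
1 | 4
6 | 9
7 | 8
9 | 3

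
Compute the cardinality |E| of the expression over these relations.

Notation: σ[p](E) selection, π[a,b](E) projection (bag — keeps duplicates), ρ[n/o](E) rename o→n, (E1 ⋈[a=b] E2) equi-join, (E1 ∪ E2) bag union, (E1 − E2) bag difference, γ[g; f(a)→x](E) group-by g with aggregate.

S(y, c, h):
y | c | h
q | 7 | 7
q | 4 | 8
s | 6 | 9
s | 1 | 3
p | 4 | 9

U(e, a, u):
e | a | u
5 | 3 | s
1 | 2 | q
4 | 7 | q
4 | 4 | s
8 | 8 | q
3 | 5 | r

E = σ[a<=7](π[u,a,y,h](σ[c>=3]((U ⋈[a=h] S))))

Stepwise |·|:
  U → 6
  S → 5
  (U ⋈[a=h] S) → 3
  σ[c>=3]((U ⋈[a=h] S)) → 2
  π[u,a,y,h](σ[c>=3]((U ⋈[a=h] S))) → 2
  σ[a<=7](π[u,a,y,h](σ[c>=3]((U ⋈[a=h] S)))) → 1

|E| = 1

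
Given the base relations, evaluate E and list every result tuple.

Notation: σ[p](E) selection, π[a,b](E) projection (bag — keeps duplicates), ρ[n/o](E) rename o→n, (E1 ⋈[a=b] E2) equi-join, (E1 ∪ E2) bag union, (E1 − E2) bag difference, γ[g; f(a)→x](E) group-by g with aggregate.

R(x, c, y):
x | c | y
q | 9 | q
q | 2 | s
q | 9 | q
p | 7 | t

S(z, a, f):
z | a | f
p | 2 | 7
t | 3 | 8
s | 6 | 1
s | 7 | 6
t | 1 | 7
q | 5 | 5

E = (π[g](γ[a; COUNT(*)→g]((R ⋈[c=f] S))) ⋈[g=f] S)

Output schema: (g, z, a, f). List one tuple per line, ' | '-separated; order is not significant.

Row counts bottom-up:
  R → 4
  S → 6
  (R ⋈[c=f] S) → 2
  γ[a; COUNT(*)→g]((R ⋈[c=f] S)) → 2
  π[g](γ[a; COUNT(*)→g]((R ⋈[c=f] S))) → 2
  S → 6
  (π[g](γ[a; COUNT(*)→g]((R ⋈[c=f] S))) ⋈[g=f] S) → 2

== RESULT ==
g | z | a | f
1 | s | 6 | 1
1 | s | 6 | 1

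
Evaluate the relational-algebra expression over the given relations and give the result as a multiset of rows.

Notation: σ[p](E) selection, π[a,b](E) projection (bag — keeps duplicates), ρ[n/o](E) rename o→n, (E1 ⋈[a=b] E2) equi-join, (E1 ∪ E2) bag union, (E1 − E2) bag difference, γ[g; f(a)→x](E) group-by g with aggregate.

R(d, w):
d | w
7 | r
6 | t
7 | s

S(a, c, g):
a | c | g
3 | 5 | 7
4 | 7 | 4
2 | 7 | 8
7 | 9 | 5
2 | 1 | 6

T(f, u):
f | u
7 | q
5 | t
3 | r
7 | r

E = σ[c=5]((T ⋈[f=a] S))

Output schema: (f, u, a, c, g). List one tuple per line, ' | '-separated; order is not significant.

Row counts bottom-up:
  T → 4
  S → 5
  (T ⋈[f=a] S) → 3
  σ[c=5]((T ⋈[f=a] S)) → 1

== RESULT ==
f | u | a | c | g
3 | r | 3 | 5 | 7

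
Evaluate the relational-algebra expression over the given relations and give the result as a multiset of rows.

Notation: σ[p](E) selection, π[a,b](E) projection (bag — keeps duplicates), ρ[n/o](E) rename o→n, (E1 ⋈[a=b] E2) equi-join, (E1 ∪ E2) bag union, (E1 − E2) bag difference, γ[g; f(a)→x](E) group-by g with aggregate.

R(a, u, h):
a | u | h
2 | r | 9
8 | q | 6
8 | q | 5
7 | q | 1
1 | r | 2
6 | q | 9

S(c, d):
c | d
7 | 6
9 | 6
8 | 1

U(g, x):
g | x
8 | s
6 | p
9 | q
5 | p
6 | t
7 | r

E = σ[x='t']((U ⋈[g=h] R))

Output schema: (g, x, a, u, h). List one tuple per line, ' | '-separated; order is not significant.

Row counts bottom-up:
  U → 6
  R → 6
  (U ⋈[g=h] R) → 5
  σ[x='t']((U ⋈[g=h] R)) → 1

== RESULT ==
g | x | a | u | h
6 | t | 8 | q | 6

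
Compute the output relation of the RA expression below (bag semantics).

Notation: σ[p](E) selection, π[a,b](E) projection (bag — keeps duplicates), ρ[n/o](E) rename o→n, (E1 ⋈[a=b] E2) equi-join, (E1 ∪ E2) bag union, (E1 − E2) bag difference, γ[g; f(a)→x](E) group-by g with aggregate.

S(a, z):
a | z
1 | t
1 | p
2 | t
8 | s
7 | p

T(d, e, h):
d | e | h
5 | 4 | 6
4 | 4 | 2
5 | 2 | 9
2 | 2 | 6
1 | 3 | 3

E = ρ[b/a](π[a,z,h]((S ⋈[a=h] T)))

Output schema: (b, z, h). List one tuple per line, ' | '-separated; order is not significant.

Subexpression sizes:
  S → 5
  T → 5
  (S ⋈[a=h] T) → 1
  π[a,z,h]((S ⋈[a=h] T)) → 1
  ρ[b/a](π[a,z,h]((S ⋈[a=h] T))) → 1

== RESULT ==
b | z | h
2 | t | 2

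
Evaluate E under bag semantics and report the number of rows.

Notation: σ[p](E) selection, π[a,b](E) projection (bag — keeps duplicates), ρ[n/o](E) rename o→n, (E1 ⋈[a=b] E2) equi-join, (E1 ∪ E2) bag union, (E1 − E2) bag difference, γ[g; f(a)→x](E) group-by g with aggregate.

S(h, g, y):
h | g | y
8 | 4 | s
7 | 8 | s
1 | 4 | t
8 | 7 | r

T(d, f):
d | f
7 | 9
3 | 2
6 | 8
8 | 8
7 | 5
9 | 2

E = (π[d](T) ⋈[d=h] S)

Per-node cardinality:
  T → 6
  π[d](T) → 6
  S → 4
  (π[d](T) ⋈[d=h] S) → 4

|E| = 4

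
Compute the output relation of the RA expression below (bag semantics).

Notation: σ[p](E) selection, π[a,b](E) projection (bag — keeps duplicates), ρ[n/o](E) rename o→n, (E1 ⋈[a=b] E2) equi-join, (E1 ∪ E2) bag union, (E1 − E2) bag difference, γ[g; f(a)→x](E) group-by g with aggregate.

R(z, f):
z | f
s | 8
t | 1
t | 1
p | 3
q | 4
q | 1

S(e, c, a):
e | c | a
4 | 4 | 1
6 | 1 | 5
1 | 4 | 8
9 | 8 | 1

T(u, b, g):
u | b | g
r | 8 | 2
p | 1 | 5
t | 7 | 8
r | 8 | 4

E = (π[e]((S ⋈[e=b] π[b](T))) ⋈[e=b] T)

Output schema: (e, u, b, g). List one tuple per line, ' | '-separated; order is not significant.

Subexpression sizes:
  S → 4
  T → 4
  π[b](T) → 4
  (S ⋈[e=b] π[b](T)) → 1
  π[e]((S ⋈[e=b] π[b](T))) → 1
  T → 4
  (π[e]((S ⋈[e=b] π[b](T))) ⋈[e=b] T) → 1

== RESULT ==
e | u | b | g
1 | p | 1 | 5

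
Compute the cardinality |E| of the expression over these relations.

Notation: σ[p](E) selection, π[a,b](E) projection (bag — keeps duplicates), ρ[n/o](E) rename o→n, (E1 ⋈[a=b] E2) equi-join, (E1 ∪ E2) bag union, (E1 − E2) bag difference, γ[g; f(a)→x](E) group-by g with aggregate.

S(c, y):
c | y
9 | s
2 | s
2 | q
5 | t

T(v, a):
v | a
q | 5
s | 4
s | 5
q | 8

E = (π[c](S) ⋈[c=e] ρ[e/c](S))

Per-node cardinality:
  S → 4
  π[c](S) → 4
  S → 4
  ρ[e/c](S) → 4
  (π[c](S) ⋈[c=e] ρ[e/c](S)) → 6

|E| = 6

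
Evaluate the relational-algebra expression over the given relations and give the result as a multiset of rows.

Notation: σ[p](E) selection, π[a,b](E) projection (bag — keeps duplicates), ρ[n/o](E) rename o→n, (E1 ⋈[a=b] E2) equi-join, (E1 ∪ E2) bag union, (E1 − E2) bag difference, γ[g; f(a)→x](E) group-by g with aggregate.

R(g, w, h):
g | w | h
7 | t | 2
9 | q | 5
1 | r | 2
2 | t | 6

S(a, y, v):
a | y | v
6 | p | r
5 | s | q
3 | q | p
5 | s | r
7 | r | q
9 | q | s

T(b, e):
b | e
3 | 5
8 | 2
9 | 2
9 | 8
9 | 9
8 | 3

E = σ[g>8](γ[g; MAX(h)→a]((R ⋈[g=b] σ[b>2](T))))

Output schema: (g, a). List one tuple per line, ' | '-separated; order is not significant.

Subexpression sizes:
  R → 4
  T → 6
  σ[b>2](T) → 6
  (R ⋈[g=b] σ[b>2](T)) → 3
  γ[g; MAX(h)→a]((R ⋈[g=b] σ[b>2](T))) → 1
  σ[g>8](γ[g; MAX(h)→a]((R ⋈[g=b] σ[b>2](T)))) → 1

== RESULT ==
g | a
9 | 5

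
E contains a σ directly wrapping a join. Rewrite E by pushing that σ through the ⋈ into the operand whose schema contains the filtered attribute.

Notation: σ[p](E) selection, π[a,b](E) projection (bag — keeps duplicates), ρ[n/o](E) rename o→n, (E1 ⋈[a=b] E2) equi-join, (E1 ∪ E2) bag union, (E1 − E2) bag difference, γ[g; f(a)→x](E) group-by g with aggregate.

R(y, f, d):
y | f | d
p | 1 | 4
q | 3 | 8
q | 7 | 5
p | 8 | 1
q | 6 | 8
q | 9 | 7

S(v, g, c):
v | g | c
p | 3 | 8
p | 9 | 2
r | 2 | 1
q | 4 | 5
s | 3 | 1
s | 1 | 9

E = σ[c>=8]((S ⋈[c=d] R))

σ filters on c, owned by the left side.
E' = (σ[c>=8](S) ⋈[c=d] R)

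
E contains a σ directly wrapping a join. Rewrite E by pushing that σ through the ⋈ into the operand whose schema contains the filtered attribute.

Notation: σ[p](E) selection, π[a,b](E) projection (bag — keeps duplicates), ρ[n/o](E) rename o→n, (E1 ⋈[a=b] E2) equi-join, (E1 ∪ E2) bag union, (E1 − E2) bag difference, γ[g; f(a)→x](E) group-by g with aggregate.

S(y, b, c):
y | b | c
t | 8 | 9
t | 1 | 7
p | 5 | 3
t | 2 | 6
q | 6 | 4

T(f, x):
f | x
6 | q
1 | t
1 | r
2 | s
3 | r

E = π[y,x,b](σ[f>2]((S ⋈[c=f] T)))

σ filters on f, owned by the right side.
E' = π[y,x,b]((S ⋈[c=f] σ[f>2](T)))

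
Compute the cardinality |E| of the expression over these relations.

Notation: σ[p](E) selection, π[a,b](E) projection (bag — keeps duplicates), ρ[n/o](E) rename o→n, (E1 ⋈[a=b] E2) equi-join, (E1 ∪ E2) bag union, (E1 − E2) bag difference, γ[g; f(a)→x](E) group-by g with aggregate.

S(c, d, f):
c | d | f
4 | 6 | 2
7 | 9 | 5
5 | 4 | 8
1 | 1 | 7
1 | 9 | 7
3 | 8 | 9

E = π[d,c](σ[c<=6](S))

Subexpression sizes:
  S → 6
  σ[c<=6](S) → 5
  π[d,c](σ[c<=6](S)) → 5

|E| = 5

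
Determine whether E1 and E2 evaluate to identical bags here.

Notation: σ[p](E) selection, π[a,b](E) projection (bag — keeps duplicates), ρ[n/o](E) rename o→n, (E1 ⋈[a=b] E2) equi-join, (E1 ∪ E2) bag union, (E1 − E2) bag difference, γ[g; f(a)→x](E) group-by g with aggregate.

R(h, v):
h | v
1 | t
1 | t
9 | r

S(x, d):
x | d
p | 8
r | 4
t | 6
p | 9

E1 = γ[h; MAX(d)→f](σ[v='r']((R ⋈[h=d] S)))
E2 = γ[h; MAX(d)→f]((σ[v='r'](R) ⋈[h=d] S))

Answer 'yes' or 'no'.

E1 subexpression sizes:
  R → 3
  S → 4
  (R ⋈[h=d] S) → 1
  σ[v='r']((R ⋈[h=d] S)) → 1
  γ[h; MAX(d)→f](σ[v='r']((R ⋈[h=d] S))) → 1
E2 subexpression sizes:
  R → 3
  σ[v='r'](R) → 1
  S → 4
  (σ[v='r'](R) ⋈[h=d] S) → 1
  γ[h; MAX(d)→f]((σ[v='r'](R) ⋈[h=d] S)) → 1

E1 and E2 produce the same multiset:
h | f
9 | 9

yes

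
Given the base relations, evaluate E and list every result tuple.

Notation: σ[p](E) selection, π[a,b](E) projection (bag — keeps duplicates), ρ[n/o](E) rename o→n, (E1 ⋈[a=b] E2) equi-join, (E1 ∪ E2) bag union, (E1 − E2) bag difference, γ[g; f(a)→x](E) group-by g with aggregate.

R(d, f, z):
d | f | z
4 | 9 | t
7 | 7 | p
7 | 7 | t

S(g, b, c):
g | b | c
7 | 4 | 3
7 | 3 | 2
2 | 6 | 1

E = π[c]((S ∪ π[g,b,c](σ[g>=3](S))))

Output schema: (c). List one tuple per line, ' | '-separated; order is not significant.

Row counts bottom-up:
  S → 3
  S → 3
  σ[g>=3](S) → 2
  π[g,b,c](σ[g>=3](S)) → 2
  (S ∪ π[g,b,c](σ[g>=3](S))) → 5
  π[c]((S ∪ π[g,b,c](σ[g>=3](S)))) → 5

== RESULT ==
c
1
2
2
3
3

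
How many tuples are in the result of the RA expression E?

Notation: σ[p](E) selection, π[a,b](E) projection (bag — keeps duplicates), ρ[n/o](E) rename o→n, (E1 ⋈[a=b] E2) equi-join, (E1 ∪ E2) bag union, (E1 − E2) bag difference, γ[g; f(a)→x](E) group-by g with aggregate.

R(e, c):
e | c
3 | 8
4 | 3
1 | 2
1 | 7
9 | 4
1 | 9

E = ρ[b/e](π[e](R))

Subexpression sizes:
  R → 6
  π[e](R) → 6
  ρ[b/e](π[e](R)) → 6

|E| = 6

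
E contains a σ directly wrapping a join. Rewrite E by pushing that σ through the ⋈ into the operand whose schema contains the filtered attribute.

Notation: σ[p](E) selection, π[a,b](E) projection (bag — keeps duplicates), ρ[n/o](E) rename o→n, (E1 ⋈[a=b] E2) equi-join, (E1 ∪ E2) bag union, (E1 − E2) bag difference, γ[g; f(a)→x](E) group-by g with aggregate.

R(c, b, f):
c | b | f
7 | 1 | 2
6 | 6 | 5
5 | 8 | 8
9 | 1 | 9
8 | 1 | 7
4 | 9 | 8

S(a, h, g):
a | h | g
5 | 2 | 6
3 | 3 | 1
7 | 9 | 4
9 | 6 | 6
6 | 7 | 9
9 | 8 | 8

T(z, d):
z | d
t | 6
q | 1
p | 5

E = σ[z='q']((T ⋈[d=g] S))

σ filters on z, owned by the left side.
E' = (σ[z='q'](T) ⋈[d=g] S)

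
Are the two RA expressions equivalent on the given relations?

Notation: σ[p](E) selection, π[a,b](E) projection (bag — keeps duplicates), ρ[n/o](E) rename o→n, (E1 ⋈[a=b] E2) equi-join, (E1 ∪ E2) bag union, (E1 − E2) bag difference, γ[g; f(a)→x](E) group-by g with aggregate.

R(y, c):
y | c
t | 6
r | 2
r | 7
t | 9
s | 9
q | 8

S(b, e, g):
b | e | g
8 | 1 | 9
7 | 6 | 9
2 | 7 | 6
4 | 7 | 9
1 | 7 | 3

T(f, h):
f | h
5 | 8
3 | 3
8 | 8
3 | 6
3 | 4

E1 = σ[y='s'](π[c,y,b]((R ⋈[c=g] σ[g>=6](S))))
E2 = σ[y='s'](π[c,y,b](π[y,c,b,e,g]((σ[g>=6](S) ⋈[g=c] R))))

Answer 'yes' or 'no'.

E1 subexpression sizes:
  R → 6
  S → 5
  σ[g>=6](S) → 4
  (R ⋈[c=g] σ[g>=6](S)) → 7
  π[c,y,b]((R ⋈[c=g] σ[g>=6](S))) → 7
  σ[y='s'](π[c,y,b]((R ⋈[c=g] σ[g>=6](S)))) → 3
E2 subexpression sizes:
  S → 5
  σ[g>=6](S) → 4
  R → 6
  (σ[g>=6](S) ⋈[g=c] R) → 7
  π[y,c,b,e,g]((σ[g>=6](S) ⋈[g=c] R)) → 7
  π[c,y,b](π[y,c,b,e,g]((σ[g>=6](S) ⋈[g=c] R))) → 7
  σ[y='s'](π[c,y,b](π[y,c,b,e,g]((σ[g>=6](S) ⋈[g=c] R)))) → 3

E1 and E2 produce the same multiset:
c | y | b
9 | s | 4
9 | s | 7
9 | s | 8

yes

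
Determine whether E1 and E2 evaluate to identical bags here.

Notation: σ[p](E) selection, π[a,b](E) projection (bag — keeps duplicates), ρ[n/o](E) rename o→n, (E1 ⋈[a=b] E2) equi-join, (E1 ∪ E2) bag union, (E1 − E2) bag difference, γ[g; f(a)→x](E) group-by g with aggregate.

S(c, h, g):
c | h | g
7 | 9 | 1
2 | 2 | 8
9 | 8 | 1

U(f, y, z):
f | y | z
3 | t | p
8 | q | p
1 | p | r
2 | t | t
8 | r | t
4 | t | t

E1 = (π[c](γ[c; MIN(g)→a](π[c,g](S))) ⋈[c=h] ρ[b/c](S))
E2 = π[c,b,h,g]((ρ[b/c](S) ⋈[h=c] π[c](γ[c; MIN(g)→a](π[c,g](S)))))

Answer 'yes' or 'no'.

E1 row counts bottom-up:
  S → 3
  π[c,g](S) → 3
  γ[c; MIN(g)→a](π[c,g](S)) → 3
  π[c](γ[c; MIN(g)→a](π[c,g](S))) → 3
  S → 3
  ρ[b/c](S) → 3
  (π[c](γ[c; MIN(g)→a](π[c,g](S))) ⋈[c=h] ρ[b/c](S)) → 2
E2 row counts bottom-up:
  S → 3
  ρ[b/c](S) → 3
  S → 3
  π[c,g](S) → 3
  γ[c; MIN(g)→a](π[c,g](S)) → 3
  π[c](γ[c; MIN(g)→a](π[c,g](S))) → 3
  (ρ[b/c](S) ⋈[h=c] π[c](γ[c; MIN(g)→a](π[c,g](S)))) → 2
  π[c,b,h,g]((ρ[b/c](S) ⋈[h=c] π[c](γ[c; MIN(g)→a](π[c,g](S))))) → 2

E1 and E2 produce the same multiset:
c | b | h | g
2 | 2 | 2 | 8
9 | 7 | 9 | 1

yes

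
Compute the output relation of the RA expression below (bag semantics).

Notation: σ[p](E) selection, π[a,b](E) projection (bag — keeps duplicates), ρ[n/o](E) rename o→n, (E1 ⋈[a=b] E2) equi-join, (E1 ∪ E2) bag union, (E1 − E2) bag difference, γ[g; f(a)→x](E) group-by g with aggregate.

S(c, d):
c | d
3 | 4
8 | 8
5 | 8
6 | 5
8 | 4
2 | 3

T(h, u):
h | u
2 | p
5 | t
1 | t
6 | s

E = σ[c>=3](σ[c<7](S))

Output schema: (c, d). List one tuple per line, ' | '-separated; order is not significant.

Row counts bottom-up:
  S → 6
  σ[c<7](S) → 4
  σ[c>=3](σ[c<7](S)) → 3

== RESULT ==
c | d
3 | 4
5 | 8
6 | 5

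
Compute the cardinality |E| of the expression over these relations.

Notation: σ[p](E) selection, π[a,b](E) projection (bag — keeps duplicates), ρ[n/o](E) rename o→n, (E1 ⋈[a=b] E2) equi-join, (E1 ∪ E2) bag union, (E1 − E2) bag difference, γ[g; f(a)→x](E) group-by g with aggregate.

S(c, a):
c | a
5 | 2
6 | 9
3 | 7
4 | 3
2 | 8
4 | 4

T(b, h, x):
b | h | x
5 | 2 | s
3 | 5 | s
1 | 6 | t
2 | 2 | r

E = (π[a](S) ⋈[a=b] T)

Row counts bottom-up:
  S → 6
  π[a](S) → 6
  T → 4
  (π[a](S) ⋈[a=b] T) → 2

|E| = 2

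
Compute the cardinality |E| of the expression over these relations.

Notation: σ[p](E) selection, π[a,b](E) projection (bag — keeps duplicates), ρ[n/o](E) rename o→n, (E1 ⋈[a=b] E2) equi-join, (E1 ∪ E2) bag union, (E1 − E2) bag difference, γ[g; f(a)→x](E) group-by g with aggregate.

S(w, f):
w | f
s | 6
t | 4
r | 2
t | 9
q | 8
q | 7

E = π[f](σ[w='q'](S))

Per-node cardinality:
  S → 6
  σ[w='q'](S) → 2
  π[f](σ[w='q'](S)) → 2

|E| = 2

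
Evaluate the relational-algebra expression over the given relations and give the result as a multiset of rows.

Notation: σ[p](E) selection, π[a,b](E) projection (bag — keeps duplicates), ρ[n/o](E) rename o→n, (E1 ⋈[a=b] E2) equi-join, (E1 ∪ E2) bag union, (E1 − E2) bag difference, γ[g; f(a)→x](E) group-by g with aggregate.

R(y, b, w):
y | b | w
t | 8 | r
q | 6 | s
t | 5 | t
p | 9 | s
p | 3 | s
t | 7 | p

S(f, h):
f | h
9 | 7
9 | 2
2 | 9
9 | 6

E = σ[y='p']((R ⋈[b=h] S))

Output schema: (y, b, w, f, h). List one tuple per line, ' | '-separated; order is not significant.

Row counts bottom-up:
  R → 6
  S → 4
  (R ⋈[b=h] S) → 3
  σ[y='p']((R ⋈[b=h] S)) → 1

== RESULT ==
y | b | w | f | h
p | 9 | s | 2 | 9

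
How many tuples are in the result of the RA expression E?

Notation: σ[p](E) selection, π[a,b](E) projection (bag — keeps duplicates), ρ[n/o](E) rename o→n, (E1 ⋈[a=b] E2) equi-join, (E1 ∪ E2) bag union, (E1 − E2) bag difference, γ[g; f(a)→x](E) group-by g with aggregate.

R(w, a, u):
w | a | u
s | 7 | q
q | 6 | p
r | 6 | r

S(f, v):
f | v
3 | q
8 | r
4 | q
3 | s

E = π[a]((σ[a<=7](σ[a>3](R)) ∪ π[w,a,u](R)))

Stepwise |·|:
  R → 3
  σ[a>3](R) → 3
  σ[a<=7](σ[a>3](R)) → 3
  R → 3
  π[w,a,u](R) → 3
  (σ[a<=7](σ[a>3](R)) ∪ π[w,a,u](R)) → 6
  π[a]((σ[a<=7](σ[a>3](R)) ∪ π[w,a,u](R))) → 6

|E| = 6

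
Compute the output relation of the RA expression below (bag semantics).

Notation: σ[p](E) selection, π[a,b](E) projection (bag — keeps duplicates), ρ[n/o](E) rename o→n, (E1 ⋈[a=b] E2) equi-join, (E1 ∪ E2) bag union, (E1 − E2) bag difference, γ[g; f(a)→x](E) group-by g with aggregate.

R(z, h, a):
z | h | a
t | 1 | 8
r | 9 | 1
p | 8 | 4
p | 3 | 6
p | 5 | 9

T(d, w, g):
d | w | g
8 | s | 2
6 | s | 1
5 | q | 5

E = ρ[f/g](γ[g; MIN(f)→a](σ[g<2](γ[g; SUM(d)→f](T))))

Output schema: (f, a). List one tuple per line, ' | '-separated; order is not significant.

Stepwise |·|:
  T → 3
  γ[g; SUM(d)→f](T) → 3
  σ[g<2](γ[g; SUM(d)→f](T)) → 1
  γ[g; MIN(f)→a](σ[g<2](γ[g; SUM(d)→f](T))) → 1
  ρ[f/g](γ[g; MIN(f)→a](σ[g<2](γ[g; SUM(d)→f](T)))) → 1

== RESULT ==
f | a
1 | 6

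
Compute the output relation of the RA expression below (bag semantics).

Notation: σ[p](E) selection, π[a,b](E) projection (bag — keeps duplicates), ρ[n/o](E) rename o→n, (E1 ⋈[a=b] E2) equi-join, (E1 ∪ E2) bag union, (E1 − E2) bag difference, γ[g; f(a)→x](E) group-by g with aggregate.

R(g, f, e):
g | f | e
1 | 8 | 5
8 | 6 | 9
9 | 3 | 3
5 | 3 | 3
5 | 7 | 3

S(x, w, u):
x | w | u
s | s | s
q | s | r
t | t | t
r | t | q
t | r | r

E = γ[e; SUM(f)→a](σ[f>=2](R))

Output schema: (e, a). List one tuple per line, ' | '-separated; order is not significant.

Subexpression sizes:
  R → 5
  σ[f>=2](R) → 5
  γ[e; SUM(f)→a](σ[f>=2](R)) → 3

== RESULT ==
e | a
3 | 13
5 | 8
9 | 6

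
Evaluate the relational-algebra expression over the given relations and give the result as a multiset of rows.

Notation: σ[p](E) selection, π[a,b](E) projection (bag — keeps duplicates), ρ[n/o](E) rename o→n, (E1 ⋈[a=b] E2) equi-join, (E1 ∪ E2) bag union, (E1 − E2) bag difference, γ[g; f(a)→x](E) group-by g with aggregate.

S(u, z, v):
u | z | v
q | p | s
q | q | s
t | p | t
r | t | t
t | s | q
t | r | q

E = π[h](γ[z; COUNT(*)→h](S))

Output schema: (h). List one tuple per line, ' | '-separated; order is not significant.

Stepwise |·|:
  S → 6
  γ[z; COUNT(*)→h](S) → 5
  π[h](γ[z; COUNT(*)→h](S)) → 5

== RESULT ==
h
1
1
1
1
2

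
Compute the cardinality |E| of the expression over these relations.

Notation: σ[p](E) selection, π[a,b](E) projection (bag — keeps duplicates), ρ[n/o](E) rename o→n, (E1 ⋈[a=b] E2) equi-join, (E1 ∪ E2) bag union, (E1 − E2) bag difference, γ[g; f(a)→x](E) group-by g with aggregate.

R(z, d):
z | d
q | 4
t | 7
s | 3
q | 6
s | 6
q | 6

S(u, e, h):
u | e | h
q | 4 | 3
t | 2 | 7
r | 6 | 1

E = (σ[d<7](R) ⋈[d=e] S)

Row counts bottom-up:
  R → 6
  σ[d<7](R) → 5
  S → 3
  (σ[d<7](R) ⋈[d=e] S) → 4

|E| = 4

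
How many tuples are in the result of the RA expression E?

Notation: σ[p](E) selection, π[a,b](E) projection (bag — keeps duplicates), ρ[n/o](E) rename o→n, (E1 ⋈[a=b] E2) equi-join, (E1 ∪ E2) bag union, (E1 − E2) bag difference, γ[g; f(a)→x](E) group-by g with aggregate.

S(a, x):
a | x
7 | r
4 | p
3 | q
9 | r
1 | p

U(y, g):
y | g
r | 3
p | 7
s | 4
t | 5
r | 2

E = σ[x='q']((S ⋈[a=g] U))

Stepwise |·|:
  S → 5
  U → 5
  (S ⋈[a=g] U) → 3
  σ[x='q']((S ⋈[a=g] U)) → 1

|E| = 1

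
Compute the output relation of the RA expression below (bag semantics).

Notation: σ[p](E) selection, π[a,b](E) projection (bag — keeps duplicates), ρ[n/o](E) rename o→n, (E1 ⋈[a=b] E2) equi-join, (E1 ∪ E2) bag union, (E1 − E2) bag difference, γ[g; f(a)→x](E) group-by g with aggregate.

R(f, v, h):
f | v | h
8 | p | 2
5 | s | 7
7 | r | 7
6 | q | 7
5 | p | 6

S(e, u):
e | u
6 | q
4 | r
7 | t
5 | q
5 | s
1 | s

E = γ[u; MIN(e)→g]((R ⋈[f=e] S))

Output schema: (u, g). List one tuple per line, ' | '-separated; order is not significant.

Per-node cardinality:
  R → 5
  S → 6
  (R ⋈[f=e] S) → 6
  γ[u; MIN(e)→g]((R ⋈[f=e] S)) → 3

== RESULT ==
u | g
q | 5
s | 5
t | 7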